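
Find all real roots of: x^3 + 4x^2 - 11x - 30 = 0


Let p(x) = x^3 + 4x^2 - 11x - 30. By the rational root theorem (leading coefficient 1), any rational root is an integer divisor of 30: try ±1, ±2, ... in turn.
Test x = 1: value = -36 ≠ 0.
Test x = -1: value = -16 ≠ 0.
Test x = 2: value = -28 ≠ 0.
Test x = -2: value = 0 ✓, so (x + 2) is a factor.
Synthetic division by (x + 2): bring down 1; 1(-2) + 4 = 2; 2(-2) - 11 = -15; (-15)(-2) - 30 = 0 → quotient x^2 + 2x - 15, remainder 0.
Solve the quadratic x^2 + 2x - 15 = 0: discriminant = 2^2 - 4(1)(-15) = 4 + 60 = 64.
sqrt(64) = 8, so x = (-2 ± 8)/2: x = 3 or x = -5.

x = -5, x = -2, x = 3


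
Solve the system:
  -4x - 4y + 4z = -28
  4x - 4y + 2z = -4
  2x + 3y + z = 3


Using Cramer's rule. Expand each determinant along the first row.
D  = (-4)*[(-4)*1 - 2*3] - (-4)*[4*1 - 2*2] + 4*[4*3 - (-4)*2]
  = (-4)*(-10) - (-4)*(0) + 4*(20) = 120
Dx = (-28)*[(-4)*1 - 2*3] - (-4)*[(-4)*1 - 2*3] + 4*[(-4)*3 - (-4)*3]
  = (-28)*(-10) - (-4)*(-10) + 4*(0) = 240
Dy = (-4)*[(-4)*1 - 2*3] - (-28)*[4*1 - 2*2] + 4*[4*3 - (-4)*2]
  = (-4)*(-10) - (-28)*(0) + 4*(20) = 120
Dz = (-4)*[(-4)*3 - (-4)*3] - (-4)*[4*3 - (-4)*2] + (-28)*[4*3 - (-4)*2]
  = (-4)*(0) - (-4)*(20) + (-28)*(20) = -480
x = Dx/D = 240/120 = 2, y = Dy/D = 120/120 = 1, z = Dz/D = -480/120 = -4
Check eq1: (-4)(2) + (-4)(1) + (4)(-4) = -28 = -28 ✓
Check eq2: (4)(2) + (-4)(1) + (2)(-4) = -4 = -4 ✓
Check eq3: (2)(2) + (3)(1) + (1)(-4) = 3 = 3 ✓

x = 2, y = 1, z = -4


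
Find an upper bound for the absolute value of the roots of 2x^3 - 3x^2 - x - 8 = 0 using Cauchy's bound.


Cauchy's bound: all roots r satisfy |r| <= 1 + max(|a_i/a_n|) for i = 0,...,n-1
where a_n is the leading coefficient.

Coefficients: [2, -3, -1, -8]
Leading coefficient a_n = 2
Ratios |a_i/a_n|: 3/2, 1/2, 4
Maximum ratio: 4
Cauchy's bound: |r| <= 1 + 4 = 5

Upper bound = 5


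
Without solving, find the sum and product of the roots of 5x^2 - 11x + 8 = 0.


By Vieta's formulas for ax^2 + bx + c = 0:
  Sum of roots = -b/a
  Product of roots = c/a

Here a = 5, b = -11, c = 8
Sum = -(-11)/5 = 11/5
Product = 8/5 = 8/5

Sum = 11/5, Product = 8/5


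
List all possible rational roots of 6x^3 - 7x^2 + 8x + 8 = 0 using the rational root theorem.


Rational root theorem: possible roots are ±p/q where:
  p divides the constant term (8): p ∈ {1, 2, 4, 8}
  q divides the leading coefficient (6): q ∈ {1, 2, 3, 6}

All possible rational roots: -8, -4, -8/3, -2, -4/3, -1, -2/3, -1/2, -1/3, -1/6, 1/6, 1/3, 1/2, 2/3, 1, 4/3, 2, 8/3, 4, 8

-8, -4, -8/3, -2, -4/3, -1, -2/3, -1/2, -1/3, -1/6, 1/6, 1/3, 1/2, 2/3, 1, 4/3, 2, 8/3, 4, 8


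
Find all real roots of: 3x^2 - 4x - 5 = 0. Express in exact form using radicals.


Using the quadratic formula: x = (-b ± sqrt(b^2 - 4ac)) / (2a)
Here a = 3, b = -4, c = -5
Discriminant = b^2 - 4ac = (-4)^2 - 4(3)(-5) = 16 + 60 = 76
Since discriminant = 76 > 0, there are two real roots.
x = (4 ± 2*sqrt(19)) / 6
Simplifying: x = (2 ± sqrt(19)) / 3
Numerically: x ≈ 2.1196 or x ≈ -0.7863

x = (2 + sqrt(19)) / 3 or x = (2 - sqrt(19)) / 3


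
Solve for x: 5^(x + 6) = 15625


Express both sides with the same base.
15625 = 5^6
Since the bases match, equate exponents: x + 6 = 6
So x = 6 - (6) = 0

x = 0


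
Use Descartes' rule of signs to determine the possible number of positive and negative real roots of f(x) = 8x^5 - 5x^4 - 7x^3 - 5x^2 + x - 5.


Descartes' rule of signs:

For positive roots, count sign changes in f(x) = 8x^5 - 5x^4 - 7x^3 - 5x^2 + x - 5:
Signs of coefficients: +, -, -, -, +, -
Number of sign changes: 3
Possible positive real roots: 3, 1

For negative roots, examine f(-x) = -8x^5 - 5x^4 + 7x^3 - 5x^2 - x - 5:
Signs of coefficients: -, -, +, -, -, -
Number of sign changes: 2
Possible negative real roots: 2, 0

Positive roots: 3 or 1; Negative roots: 2 or 0


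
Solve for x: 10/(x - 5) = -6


Multiply both sides by (x - 5): 10 = -6(x - 5)
Distribute: 10 = -6x + 30
-6x = 10 - 30 = -20
x = 10/3

x = 10/3


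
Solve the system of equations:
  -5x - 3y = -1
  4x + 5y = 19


Using Cramer's rule:
Determinant D = (-5)(5) - (4)(-3) = -25 + 12 = -13
Dx = (-1)(5) - (19)(-3) = -5 + 57 = 52
Dy = (-5)(19) - (4)(-1) = -95 + 4 = -91
x = Dx/D = 52/-13 = -4
y = Dy/D = -91/-13 = 7

x = -4, y = 7


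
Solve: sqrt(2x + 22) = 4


Square both sides: 2x + 22 = 4^2 = 16
2x = 16 - 22 = -6
x = -3
Check: sqrt(2*(-3) + 22) = sqrt(16) = 4 ✓

x = -3


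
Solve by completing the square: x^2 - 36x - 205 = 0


Start: x^2 - 36x - 205 = 0
Move constant: x^2 - 36x = 205
Half of -36 is -18, squared is 324
Add 324 to both sides: x^2 - 36x + 324 = 529
(x - 18)^2 = 529
x - 18 = ±23
x = 18 + 23 = 41 or x = 18 - 23 = -5

x = -5, x = 41


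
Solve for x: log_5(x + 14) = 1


Convert to exponential form: x + 14 = 5^1 = 5
x = 5 - 14 = -9
Check: log_5(-9 + 14) = log_5(5) = log_5(5) = 1 ✓

x = -9


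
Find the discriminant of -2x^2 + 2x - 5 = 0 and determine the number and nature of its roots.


For ax^2 + bx + c = 0, discriminant D = b^2 - 4ac
Here a = -2, b = 2, c = -5
D = (2)^2 - 4(-2)(-5) = 4 - 40 = -36

D = -36 < 0
The equation has no real roots (2 complex conjugate roots).

Discriminant = -36, no real roots (2 complex conjugate roots)


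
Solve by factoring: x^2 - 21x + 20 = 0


We need two numbers that multiply to 20 and add to -21.
Those numbers are -1 and -20 (since (-1) * (-20) = 20 and (-1) + (-20) = -21).
So x^2 - 21x + 20 = (x - 1)(x - 20) = 0
Setting each factor to zero: x = 1 or x = 20

x = 1, x = 20


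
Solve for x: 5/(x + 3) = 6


Multiply both sides by (x + 3): 5 = 6(x + 3)
Distribute: 5 = 6x + 18
6x = 5 - 18 = -13
x = -13/6

x = -13/6


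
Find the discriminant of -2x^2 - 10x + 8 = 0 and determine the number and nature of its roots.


For ax^2 + bx + c = 0, discriminant D = b^2 - 4ac
Here a = -2, b = -10, c = 8
D = (-10)^2 - 4(-2)(8) = 100 + 64 = 164

D = 164 > 0 but not a perfect square
The equation has 2 distinct real irrational roots.

Discriminant = 164, 2 distinct real irrational roots


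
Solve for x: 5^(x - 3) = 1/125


Express both sides with the same base.
1/125 = 5^(-3)
Since the bases match, equate exponents: x - 3 = -3
So x = -3 - (-3) = 0

x = 0


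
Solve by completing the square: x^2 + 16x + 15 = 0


Start: x^2 + 16x + 15 = 0
Move constant: x^2 + 16x = -15
Half of 16 is 8, squared is 64
Add 64 to both sides: x^2 + 16x + 64 = 49
(x + 8)^2 = 49
x + 8 = ±7
x = -8 + 7 = -1 or x = -8 - 7 = -15

x = -15, x = -1


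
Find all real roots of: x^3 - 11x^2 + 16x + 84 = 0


Let p(x) = x^3 - 11x^2 + 16x + 84. By the rational root theorem (leading coefficient 1), any rational root is an integer divisor of 84: try ±1, ±2, ... in turn.
Test x = 1: value = 90 ≠ 0.
Test x = -1: value = 56 ≠ 0.
Test x = 2: value = 80 ≠ 0.
Test x = -2: value = 0 ✓, so (x + 2) is a factor.
Synthetic division by (x + 2): bring down 1; 1(-2) - 11 = -13; (-13)(-2) + 16 = 42; 42(-2) + 84 = 0 → quotient x^2 - 13x + 42, remainder 0.
Solve the quadratic x^2 - 13x + 42 = 0: discriminant = (-13)^2 - 4(1)(42) = 169 - 168 = 1.
sqrt(1) = 1, so x = (13 ± 1)/2: x = 7 or x = 6.

x = -2, x = 6, x = 7


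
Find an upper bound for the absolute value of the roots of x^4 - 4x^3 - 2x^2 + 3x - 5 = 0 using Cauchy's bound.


Cauchy's bound: all roots r satisfy |r| <= 1 + max(|a_i/a_n|) for i = 0,...,n-1
where a_n is the leading coefficient.

Coefficients: [1, -4, -2, 3, -5]
Leading coefficient a_n = 1
Ratios |a_i/a_n|: 4, 2, 3, 5
Maximum ratio: 5
Cauchy's bound: |r| <= 1 + 5 = 6

Upper bound = 6


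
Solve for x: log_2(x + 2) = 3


Convert to exponential form: x + 2 = 2^3 = 8
x = 8 - 2 = 6
Check: log_2(6 + 2) = log_2(8) = log_2(8) = 3 ✓

x = 6


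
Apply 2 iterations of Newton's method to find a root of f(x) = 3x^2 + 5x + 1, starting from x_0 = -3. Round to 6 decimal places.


Newton's method: x_(n+1) = x_n - f(x_n)/f'(x_n)
f(x) = 3x^2 + 5x + 1
f'(x) = 6x + 5

Iteration 1:
  f(-3.000000) = 13.000000
  f'(-3.000000) = -13.000000
  x_1 = -3.000000 - (13.000000)/(-13.000000) = -2.000000

Iteration 2:
  f(-2.000000) = 3.000000
  f'(-2.000000) = -7.000000
  x_2 = -2.000000 - (3.000000)/(-7.000000) = -1.571429

x_2 = -1.571429


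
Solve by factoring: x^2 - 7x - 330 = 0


We need two numbers that multiply to -330 and add to -7.
Those numbers are 15 and -22 (since 15 * (-22) = -330 and 15 + (-22) = -7).
So x^2 - 7x - 330 = (x + 15)(x - 22) = 0
Setting each factor to zero: x = -15 or x = 22

x = -15, x = 22


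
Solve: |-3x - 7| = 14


An absolute value equation |expr| = 14 gives two cases:
Case 1: -3x - 7 = 14
  -3x = 21, so x = -7
Case 2: -3x - 7 = -14
  -3x = -7, so x = 7/3

x = -7, x = 7/3


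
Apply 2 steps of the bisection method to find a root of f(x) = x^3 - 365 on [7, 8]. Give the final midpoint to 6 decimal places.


f(x) = x^3 - 365
f(7) = -22 < 0
f(8) = 147 > 0

Step 1: midpoint = (7.000000 + 8.000000)/2 = 7.500000
  f(7.500000) = 56.875000
  f(mid) > 0, so root is in [7.000000, 7.500000]

Step 2: midpoint = (7.000000 + 7.500000)/2 = 7.250000
  f(7.250000) = 16.078125
  f(mid) > 0, so root is in [7.000000, 7.250000]

midpoint = 7.250000


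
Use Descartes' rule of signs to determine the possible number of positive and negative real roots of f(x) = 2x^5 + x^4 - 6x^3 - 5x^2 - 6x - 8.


Descartes' rule of signs:

For positive roots, count sign changes in f(x) = 2x^5 + x^4 - 6x^3 - 5x^2 - 6x - 8:
Signs of coefficients: +, +, -, -, -, -
Number of sign changes: 1
Possible positive real roots: 1

For negative roots, examine f(-x) = -2x^5 + x^4 + 6x^3 - 5x^2 + 6x - 8:
Signs of coefficients: -, +, +, -, +, -
Number of sign changes: 4
Possible negative real roots: 4, 2, 0

Positive roots: 1; Negative roots: 4 or 2 or 0


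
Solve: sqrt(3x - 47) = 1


Square both sides: 3x - 47 = 1^2 = 1
3x = 1 + 47 = 48
x = 16
Check: sqrt(3*16 - 47) = sqrt(1) = 1 ✓

x = 16


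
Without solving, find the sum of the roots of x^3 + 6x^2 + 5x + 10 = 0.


By Vieta's formulas for x^3 + bx^2 + cx + d = 0:
  r1 + r2 + r3 = -b/a = -6
  r1*r2 + r1*r3 + r2*r3 = c/a = 5
  r1*r2*r3 = -d/a = -10


Sum = -6


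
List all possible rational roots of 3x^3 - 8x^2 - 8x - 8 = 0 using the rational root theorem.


Rational root theorem: possible roots are ±p/q where:
  p divides the constant term (-8): p ∈ {1, 2, 4, 8}
  q divides the leading coefficient (3): q ∈ {1, 3}

All possible rational roots: -8, -4, -8/3, -2, -4/3, -1, -2/3, -1/3, 1/3, 2/3, 1, 4/3, 2, 8/3, 4, 8

-8, -4, -8/3, -2, -4/3, -1, -2/3, -1/3, 1/3, 2/3, 1, 4/3, 2, 8/3, 4, 8


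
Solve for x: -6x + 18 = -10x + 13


Starting with: -6x + 18 = -10x + 13
Move all x terms to left: (-6 + 10)x = 13 - 18
Simplify: 4x = -5
Divide both sides by 4: x = -5/4

x = -5/4


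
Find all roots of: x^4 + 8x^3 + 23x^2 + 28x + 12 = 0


Let p(x) = x^4 + 8x^3 + 23x^2 + 28x + 12. By the rational root theorem (leading coefficient 1), any rational root is an integer divisor of 12: try ±1, ±2, ... in turn.
Test x = 1: value = 72 ≠ 0.
Test x = -1: value = 0 ✓, so (x + 1) is a factor.
Synthetic division by (x + 1): bring down 1; 1(-1) + 8 = 7; 7(-1) + 23 = 16; 16(-1) + 28 = 12; 12(-1) + 12 = 0 → quotient x^3 + 7x^2 + 16x + 12, remainder 0.
Continue with the quotient x^3 + 7x^2 + 16x + 12 (candidates must divide 12; re-test x = -1 first in case it repeats).
Test x = -1: value = 2 ≠ 0.
Test x = 2: value = 80 ≠ 0.
Test x = -2: value = 0 ✓, so (x + 2) is a factor.
Synthetic division by (x + 2): bring down 1; 1(-2) + 7 = 5; 5(-2) + 16 = 6; 6(-2) + 12 = 0 → quotient x^2 + 5x + 6, remainder 0.
Solve the quadratic x^2 + 5x + 6 = 0: discriminant = 5^2 - 4(1)(6) = 25 - 24 = 1.
sqrt(1) = 1, so x = (-5 ± 1)/2: x = -2 or x = -3.
Collecting all roots found:

x = -3, x = -2 (multiplicity 2), x = -1


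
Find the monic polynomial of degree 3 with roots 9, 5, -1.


A monic polynomial with roots 9, 5, -1 is:
p(x) = (x - 9)(x - 5)(x + 1)
After multiplying by (x - 9): x - 9
After multiplying by (x - 5): x^2 - 14x + 45
After multiplying by (x + 1): x^3 - 13x^2 + 31x + 45

x^3 - 13x^2 + 31x + 45


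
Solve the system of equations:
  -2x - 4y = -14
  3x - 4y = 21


Using Cramer's rule:
Determinant D = (-2)(-4) - (3)(-4) = 8 + 12 = 20
Dx = (-14)(-4) - (21)(-4) = 56 + 84 = 140
Dy = (-2)(21) - (3)(-14) = -42 + 42 = 0
x = Dx/D = 140/20 = 7
y = Dy/D = 0/20 = 0

x = 7, y = 0


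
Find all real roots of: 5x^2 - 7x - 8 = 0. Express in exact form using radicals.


Using the quadratic formula: x = (-b ± sqrt(b^2 - 4ac)) / (2a)
Here a = 5, b = -7, c = -8
Discriminant = b^2 - 4ac = (-7)^2 - 4(5)(-8) = 49 + 160 = 209
Since discriminant = 209 > 0, there are two real roots.
x = (7 ± sqrt(209)) / 10
Numerically: x ≈ 2.1457 or x ≈ -0.7457

x = (7 + sqrt(209)) / 10 or x = (7 - sqrt(209)) / 10


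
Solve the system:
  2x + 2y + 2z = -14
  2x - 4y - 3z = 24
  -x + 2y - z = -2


Using Cramer's rule. Expand each determinant along the first row.
D  = 2*[(-4)*(-1) - (-3)*2] - 2*[2*(-1) - (-3)*(-1)] + 2*[2*2 - (-4)*(-1)]
  = 2*(10) - 2*(-5) + 2*(0) = 30
Dx = (-14)*[(-4)*(-1) - (-3)*2] - 2*[24*(-1) - (-3)*(-2)] + 2*[24*2 - (-4)*(-2)]
  = (-14)*(10) - 2*(-30) + 2*(40) = 0
Dy = 2*[24*(-1) - (-3)*(-2)] - (-14)*[2*(-1) - (-3)*(-1)] + 2*[2*(-2) - 24*(-1)]
  = 2*(-30) - (-14)*(-5) + 2*(20) = -90
Dz = 2*[(-4)*(-2) - 24*2] - 2*[2*(-2) - 24*(-1)] + (-14)*[2*2 - (-4)*(-1)]
  = 2*(-40) - 2*(20) + (-14)*(0) = -120
x = Dx/D = 0/30 = 0, y = Dy/D = -90/30 = -3, z = Dz/D = -120/30 = -4
Check eq1: (2)(0) + (2)(-3) + (2)(-4) = -14 = -14 ✓
Check eq2: (2)(0) + (-4)(-3) + (-3)(-4) = 24 = 24 ✓
Check eq3: (-1)(0) + (2)(-3) + (-1)(-4) = -2 = -2 ✓

x = 0, y = -3, z = -4


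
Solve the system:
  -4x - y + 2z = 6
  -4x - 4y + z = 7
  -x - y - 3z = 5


Using Cramer's rule. Expand each determinant along the first row.
D  = (-4)*[(-4)*(-3) - 1*(-1)] - (-1)*[(-4)*(-3) - 1*(-1)] + 2*[(-4)*(-1) - (-4)*(-1)]
  = (-4)*(13) - (-1)*(13) + 2*(0) = -39
Dx = 6*[(-4)*(-3) - 1*(-1)] - (-1)*[7*(-3) - 1*5] + 2*[7*(-1) - (-4)*5]
  = 6*(13) - (-1)*(-26) + 2*(13) = 78
Dy = (-4)*[7*(-3) - 1*5] - 6*[(-4)*(-3) - 1*(-1)] + 2*[(-4)*5 - 7*(-1)]
  = (-4)*(-26) - 6*(13) + 2*(-13) = 0
Dz = (-4)*[(-4)*5 - 7*(-1)] - (-1)*[(-4)*5 - 7*(-1)] + 6*[(-4)*(-1) - (-4)*(-1)]
  = (-4)*(-13) - (-1)*(-13) + 6*(0) = 39
x = Dx/D = 78/-39 = -2, y = Dy/D = 0/-39 = 0, z = Dz/D = 39/-39 = -1
Check eq1: (-4)(-2) + (-1)(0) + (2)(-1) = 6 = 6 ✓
Check eq2: (-4)(-2) + (-4)(0) + (1)(-1) = 7 = 7 ✓
Check eq3: (-1)(-2) + (-1)(0) + (-3)(-1) = 5 = 5 ✓

x = -2, y = 0, z = -1


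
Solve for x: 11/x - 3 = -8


Subtract -3 from both sides: 11/x = -5
Multiply both sides by x: 11 = -5 * x
Divide by -5: x = -11/5

x = -11/5


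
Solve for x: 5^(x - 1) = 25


Express both sides with the same base.
25 = 5^2
Since the bases match, equate exponents: x - 1 = 2
So x = 2 - (-1) = 3

x = 3


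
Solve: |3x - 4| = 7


An absolute value equation |expr| = 7 gives two cases:
Case 1: 3x - 4 = 7
  3x = 11, so x = 11/3
Case 2: 3x - 4 = -7
  3x = -3, so x = -1

x = -1, x = 11/3


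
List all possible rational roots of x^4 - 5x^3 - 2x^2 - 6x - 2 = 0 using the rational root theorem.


Rational root theorem: possible roots are ±p/q where:
  p divides the constant term (-2): p ∈ {1, 2}
  q divides the leading coefficient (1): q ∈ {1}

All possible rational roots: -2, -1, 1, 2

-2, -1, 1, 2


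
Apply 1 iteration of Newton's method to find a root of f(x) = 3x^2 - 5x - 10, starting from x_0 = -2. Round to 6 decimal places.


Newton's method: x_(n+1) = x_n - f(x_n)/f'(x_n)
f(x) = 3x^2 - 5x - 10
f'(x) = 6x - 5

Iteration 1:
  f(-2.000000) = 12.000000
  f'(-2.000000) = -17.000000
  x_1 = -2.000000 - (12.000000)/(-17.000000) = -1.294118

x_1 = -1.294118


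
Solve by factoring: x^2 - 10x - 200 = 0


We need two numbers that multiply to -200 and add to -10.
Those numbers are 10 and -20 (since 10 * (-20) = -200 and 10 + (-20) = -10).
So x^2 - 10x - 200 = (x + 10)(x - 20) = 0
Setting each factor to zero: x = -10 or x = 20

x = -10, x = 20


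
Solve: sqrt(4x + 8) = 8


Square both sides: 4x + 8 = 8^2 = 64
4x = 64 - 8 = 56
x = 14
Check: sqrt(4*14 + 8) = sqrt(64) = 8 ✓

x = 14


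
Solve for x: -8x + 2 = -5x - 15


Starting with: -8x + 2 = -5x - 15
Move all x terms to left: (-8 + 5)x = -15 - 2
Simplify: -3x = -17
Divide both sides by -3: x = 17/3

x = 17/3


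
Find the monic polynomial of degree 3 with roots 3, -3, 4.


A monic polynomial with roots 3, -3, 4 is:
p(x) = (x - 3)(x + 3)(x - 4)
After multiplying by (x - 3): x - 3
After multiplying by (x + 3): x^2 - 9
After multiplying by (x - 4): x^3 - 4x^2 - 9x + 36

x^3 - 4x^2 - 9x + 36


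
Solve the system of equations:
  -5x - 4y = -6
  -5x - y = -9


Using Cramer's rule:
Determinant D = (-5)(-1) - (-5)(-4) = 5 - 20 = -15
Dx = (-6)(-1) - (-9)(-4) = 6 - 36 = -30
Dy = (-5)(-9) - (-5)(-6) = 45 - 30 = 15
x = Dx/D = -30/-15 = 2
y = Dy/D = 15/-15 = -1

x = 2, y = -1


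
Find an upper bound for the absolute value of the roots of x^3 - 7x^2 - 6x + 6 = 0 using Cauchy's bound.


Cauchy's bound: all roots r satisfy |r| <= 1 + max(|a_i/a_n|) for i = 0,...,n-1
where a_n is the leading coefficient.

Coefficients: [1, -7, -6, 6]
Leading coefficient a_n = 1
Ratios |a_i/a_n|: 7, 6, 6
Maximum ratio: 7
Cauchy's bound: |r| <= 1 + 7 = 8

Upper bound = 8


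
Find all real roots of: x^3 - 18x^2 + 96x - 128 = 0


Let p(x) = x^3 - 18x^2 + 96x - 128. By the rational root theorem (leading coefficient 1), any rational root is an integer divisor of 128: try ±1, ±2, ... in turn.
Test x = 1: value = -49 ≠ 0.
Test x = -1: value = -243 ≠ 0.
Test x = 2: value = 0 ✓, so (x - 2) is a factor.
Synthetic division by (x - 2): bring down 1; 1(2) - 18 = -16; (-16)(2) + 96 = 64; 64(2) - 128 = 0 → quotient x^2 - 16x + 64, remainder 0.
Solve the quadratic x^2 - 16x + 64 = 0: discriminant = (-16)^2 - 4(1)(64) = 256 - 256 = 0.
Discriminant = 0, so a double root: x = 16/2 = 8.

x = 2, x = 8 (multiplicity 2)


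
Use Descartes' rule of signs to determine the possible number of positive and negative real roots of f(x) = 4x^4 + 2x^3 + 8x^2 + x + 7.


Descartes' rule of signs:

For positive roots, count sign changes in f(x) = 4x^4 + 2x^3 + 8x^2 + x + 7:
Signs of coefficients: +, +, +, +, +
Number of sign changes: 0
Possible positive real roots: 0

For negative roots, examine f(-x) = 4x^4 - 2x^3 + 8x^2 - x + 7:
Signs of coefficients: +, -, +, -, +
Number of sign changes: 4
Possible negative real roots: 4, 2, 0

Positive roots: 0; Negative roots: 4 or 2 or 0


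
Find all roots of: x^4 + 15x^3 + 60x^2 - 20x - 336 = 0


Let p(x) = x^4 + 15x^3 + 60x^2 - 20x - 336. By the rational root theorem (leading coefficient 1), any rational root is an integer divisor of 336: try ±1, ±2, ... in turn.
Test x = 1: value = -280 ≠ 0.
Test x = -1: value = -270 ≠ 0.
Test x = 2: value = 0 ✓, so (x - 2) is a factor.
Synthetic division by (x - 2): bring down 1; 1(2) + 15 = 17; 17(2) + 60 = 94; 94(2) - 20 = 168; 168(2) - 336 = 0 → quotient x^3 + 17x^2 + 94x + 168, remainder 0.
Continue with the quotient x^3 + 17x^2 + 94x + 168 (candidates must divide 168; re-test x = 2 first in case it repeats).
Test x = 2: value = 432 ≠ 0.
Test x = -2: value = 40 ≠ 0.
Test x = 3: value = 630 ≠ 0.
Test x = -3: value = 12 ≠ 0.
Test x = 4: value = 880 ≠ 0.
Test x = -4: value = 0 ✓, so (x + 4) is a factor.
Synthetic division by (x + 4): bring down 1; 1(-4) + 17 = 13; 13(-4) + 94 = 42; 42(-4) + 168 = 0 → quotient x^2 + 13x + 42, remainder 0.
Solve the quadratic x^2 + 13x + 42 = 0: discriminant = 13^2 - 4(1)(42) = 169 - 168 = 1.
sqrt(1) = 1, so x = (-13 ± 1)/2: x = -6 or x = -7.
Collecting all roots found:

x = -7, x = -6, x = -4, x = 2


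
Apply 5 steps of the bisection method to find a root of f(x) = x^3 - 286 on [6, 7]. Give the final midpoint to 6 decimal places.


f(x) = x^3 - 286
f(6) = -70 < 0
f(7) = 57 > 0

Step 1: midpoint = (6.000000 + 7.000000)/2 = 6.500000
  f(6.500000) = -11.375000
  f(mid) < 0, so root is in [6.500000, 7.000000]

Step 2: midpoint = (6.500000 + 7.000000)/2 = 6.750000
  f(6.750000) = 21.546875
  f(mid) > 0, so root is in [6.500000, 6.750000]

Step 3: midpoint = (6.500000 + 6.750000)/2 = 6.625000
  f(6.625000) = 4.775391
  f(mid) > 0, so root is in [6.500000, 6.625000]

Step 4: midpoint = (6.500000 + 6.625000)/2 = 6.562500
  f(6.562500) = -3.376709
  f(mid) < 0, so root is in [6.562500, 6.625000]

Step 5: midpoint = (6.562500 + 6.625000)/2 = 6.593750
  f(6.593750) = 0.680023
  f(mid) > 0, so root is in [6.562500, 6.593750]

midpoint = 6.593750


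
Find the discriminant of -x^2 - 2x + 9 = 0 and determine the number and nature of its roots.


For ax^2 + bx + c = 0, discriminant D = b^2 - 4ac
Here a = -1, b = -2, c = 9
D = (-2)^2 - 4(-1)(9) = 4 + 36 = 40

D = 40 > 0 but not a perfect square
The equation has 2 distinct real irrational roots.

Discriminant = 40, 2 distinct real irrational roots


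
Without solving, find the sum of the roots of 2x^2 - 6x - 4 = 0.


By Vieta's formulas for ax^2 + bx + c = 0:
  Sum of roots = -b/a
  Product of roots = c/a

Here a = 2, b = -6, c = -4
Sum = -(-6)/2 = 3
Product = -4/2 = -2

Sum = 3


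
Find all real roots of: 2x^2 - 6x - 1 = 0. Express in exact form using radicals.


Using the quadratic formula: x = (-b ± sqrt(b^2 - 4ac)) / (2a)
Here a = 2, b = -6, c = -1
Discriminant = b^2 - 4ac = (-6)^2 - 4(2)(-1) = 36 + 8 = 44
Since discriminant = 44 > 0, there are two real roots.
x = (6 ± 2*sqrt(11)) / 4
Simplifying: x = (3 ± sqrt(11)) / 2
Numerically: x ≈ 3.1583 or x ≈ -0.1583

x = (3 + sqrt(11)) / 2 or x = (3 - sqrt(11)) / 2


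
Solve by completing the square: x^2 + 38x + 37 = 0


Start: x^2 + 38x + 37 = 0
Move constant: x^2 + 38x = -37
Half of 38 is 19, squared is 361
Add 361 to both sides: x^2 + 38x + 361 = 324
(x + 19)^2 = 324
x + 19 = ±18
x = -19 + 18 = -1 or x = -19 - 18 = -37

x = -37, x = -1


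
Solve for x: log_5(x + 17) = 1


Convert to exponential form: x + 17 = 5^1 = 5
x = 5 - 17 = -12
Check: log_5(-12 + 17) = log_5(5) = log_5(5) = 1 ✓

x = -12


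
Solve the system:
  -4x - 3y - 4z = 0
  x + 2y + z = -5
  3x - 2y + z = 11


Using Cramer's rule. Expand each determinant along the first row.
D  = (-4)*[2*1 - 1*(-2)] - (-3)*[1*1 - 1*3] + (-4)*[1*(-2) - 2*3]
  = (-4)*(4) - (-3)*(-2) + (-4)*(-8) = 10
Dx = 0*[2*1 - 1*(-2)] - (-3)*[(-5)*1 - 1*11] + (-4)*[(-5)*(-2) - 2*11]
  = 0*(4) - (-3)*(-16) + (-4)*(-12) = 0
Dy = (-4)*[(-5)*1 - 1*11] - 0*[1*1 - 1*3] + (-4)*[1*11 - (-5)*3]
  = (-4)*(-16) - 0*(-2) + (-4)*(26) = -40
Dz = (-4)*[2*11 - (-5)*(-2)] - (-3)*[1*11 - (-5)*3] + 0*[1*(-2) - 2*3]
  = (-4)*(12) - (-3)*(26) + 0*(-8) = 30
x = Dx/D = 0/10 = 0, y = Dy/D = -40/10 = -4, z = Dz/D = 30/10 = 3
Check eq1: (-4)(0) + (-3)(-4) + (-4)(3) = 0 = 0 ✓
Check eq2: (1)(0) + (2)(-4) + (1)(3) = -5 = -5 ✓
Check eq3: (3)(0) + (-2)(-4) + (1)(3) = 11 = 11 ✓

x = 0, y = -4, z = 3


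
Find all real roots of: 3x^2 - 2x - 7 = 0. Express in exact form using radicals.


Using the quadratic formula: x = (-b ± sqrt(b^2 - 4ac)) / (2a)
Here a = 3, b = -2, c = -7
Discriminant = b^2 - 4ac = (-2)^2 - 4(3)(-7) = 4 + 84 = 88
Since discriminant = 88 > 0, there are two real roots.
x = (2 ± 2*sqrt(22)) / 6
Simplifying: x = (1 ± sqrt(22)) / 3
Numerically: x ≈ 1.8968 or x ≈ -1.2301

x = (1 + sqrt(22)) / 3 or x = (1 - sqrt(22)) / 3


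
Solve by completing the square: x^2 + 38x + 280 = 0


Start: x^2 + 38x + 280 = 0
Move constant: x^2 + 38x = -280
Half of 38 is 19, squared is 361
Add 361 to both sides: x^2 + 38x + 361 = 81
(x + 19)^2 = 81
x + 19 = ±9
x = -19 + 9 = -10 or x = -19 - 9 = -28

x = -28, x = -10


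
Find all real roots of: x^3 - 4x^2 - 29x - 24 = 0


Let p(x) = x^3 - 4x^2 - 29x - 24. By the rational root theorem (leading coefficient 1), any rational root is an integer divisor of 24: try ±1, ±2, ... in turn.
Test x = 1: value = -56 ≠ 0.
Test x = -1: value = 0 ✓, so (x + 1) is a factor.
Synthetic division by (x + 1): bring down 1; 1(-1) - 4 = -5; (-5)(-1) - 29 = -24; (-24)(-1) - 24 = 0 → quotient x^2 - 5x - 24, remainder 0.
Solve the quadratic x^2 - 5x - 24 = 0: discriminant = (-5)^2 - 4(1)(-24) = 25 + 96 = 121.
sqrt(121) = 11, so x = (5 ± 11)/2: x = 8 or x = -3.

x = -3, x = -1, x = 8


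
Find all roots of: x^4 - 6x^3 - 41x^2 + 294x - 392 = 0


Let p(x) = x^4 - 6x^3 - 41x^2 + 294x - 392. By the rational root theorem (leading coefficient 1), any rational root is an integer divisor of 392: try ±1, ±2, ... in turn.
Test x = 1: value = -144 ≠ 0.
Test x = -1: value = -720 ≠ 0.
Test x = 2: value = 0 ✓, so (x - 2) is a factor.
Synthetic division by (x - 2): bring down 1; 1(2) - 6 = -4; (-4)(2) - 41 = -49; (-49)(2) + 294 = 196; 196(2) - 392 = 0 → quotient x^3 - 4x^2 - 49x + 196, remainder 0.
Continue with the quotient x^3 - 4x^2 - 49x + 196 (candidates must divide 196; re-test x = 2 first in case it repeats).
Test x = 2: value = 90 ≠ 0.
Test x = -2: value = 270 ≠ 0.
Test x = 4: value = 0 ✓, so (x - 4) is a factor.
Synthetic division by (x - 4): bring down 1; 1(4) - 4 = 0; 0(4) - 49 = -49; (-49)(4) + 196 = 0 → quotient x^2 - 49, remainder 0.
Solve the quadratic x^2 - 49 = 0: discriminant = 0^2 - 4(1)(-49) = 0 + 196 = 196.
sqrt(196) = 14, so x = (0 ± 14)/2: x = 7 or x = -7.
Collecting all roots found:

x = -7, x = 2, x = 4, x = 7


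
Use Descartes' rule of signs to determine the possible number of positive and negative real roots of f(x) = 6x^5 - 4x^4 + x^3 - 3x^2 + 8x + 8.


Descartes' rule of signs:

For positive roots, count sign changes in f(x) = 6x^5 - 4x^4 + x^3 - 3x^2 + 8x + 8:
Signs of coefficients: +, -, +, -, +, +
Number of sign changes: 4
Possible positive real roots: 4, 2, 0

For negative roots, examine f(-x) = -6x^5 - 4x^4 - x^3 - 3x^2 - 8x + 8:
Signs of coefficients: -, -, -, -, -, +
Number of sign changes: 1
Possible negative real roots: 1

Positive roots: 4 or 2 or 0; Negative roots: 1


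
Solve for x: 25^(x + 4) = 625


Express both sides with the same base.
625 = 25^2
Since the bases match, equate exponents: x + 4 = 2
So x = 2 - (4) = -2

x = -2


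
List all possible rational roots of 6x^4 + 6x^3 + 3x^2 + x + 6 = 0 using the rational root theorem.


Rational root theorem: possible roots are ±p/q where:
  p divides the constant term (6): p ∈ {1, 2, 3, 6}
  q divides the leading coefficient (6): q ∈ {1, 2, 3, 6}

All possible rational roots: -6, -3, -2, -3/2, -1, -2/3, -1/2, -1/3, -1/6, 1/6, 1/3, 1/2, 2/3, 1, 3/2, 2, 3, 6

-6, -3, -2, -3/2, -1, -2/3, -1/2, -1/3, -1/6, 1/6, 1/3, 1/2, 2/3, 1, 3/2, 2, 3, 6


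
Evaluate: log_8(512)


We need the exponent such that 8^? = 512
8^3 = 512
Therefore log_8(512) = 3

3


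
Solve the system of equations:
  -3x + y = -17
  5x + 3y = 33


Using Cramer's rule:
Determinant D = (-3)(3) - (5)(1) = -9 - 5 = -14
Dx = (-17)(3) - (33)(1) = -51 - 33 = -84
Dy = (-3)(33) - (5)(-17) = -99 + 85 = -14
x = Dx/D = -84/-14 = 6
y = Dy/D = -14/-14 = 1

x = 6, y = 1


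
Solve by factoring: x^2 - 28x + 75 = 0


We need two numbers that multiply to 75 and add to -28.
Those numbers are -25 and -3 (since (-25) * (-3) = 75 and (-25) + (-3) = -28).
So x^2 - 28x + 75 = (x - 25)(x - 3) = 0
Setting each factor to zero: x = 25 or x = 3

x = 3, x = 25


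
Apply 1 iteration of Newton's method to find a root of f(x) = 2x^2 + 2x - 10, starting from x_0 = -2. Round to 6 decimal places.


Newton's method: x_(n+1) = x_n - f(x_n)/f'(x_n)
f(x) = 2x^2 + 2x - 10
f'(x) = 4x + 2

Iteration 1:
  f(-2.000000) = -6.000000
  f'(-2.000000) = -6.000000
  x_1 = -2.000000 - (-6.000000)/(-6.000000) = -3.000000

x_1 = -3.000000


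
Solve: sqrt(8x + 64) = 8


Square both sides: 8x + 64 = 8^2 = 64
8x = 64 - 64 = 0
x = 0
Check: sqrt(8*0 + 64) = sqrt(64) = 8 ✓

x = 0


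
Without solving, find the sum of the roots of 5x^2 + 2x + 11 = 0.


By Vieta's formulas for ax^2 + bx + c = 0:
  Sum of roots = -b/a
  Product of roots = c/a

Here a = 5, b = 2, c = 11
Sum = -(2)/5 = -2/5
Product = 11/5 = 11/5

Sum = -2/5


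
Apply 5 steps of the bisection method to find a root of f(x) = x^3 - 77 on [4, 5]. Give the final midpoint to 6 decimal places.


f(x) = x^3 - 77
f(4) = -13 < 0
f(5) = 48 > 0

Step 1: midpoint = (4.000000 + 5.000000)/2 = 4.500000
  f(4.500000) = 14.125000
  f(mid) > 0, so root is in [4.000000, 4.500000]

Step 2: midpoint = (4.000000 + 4.500000)/2 = 4.250000
  f(4.250000) = -0.234375
  f(mid) < 0, so root is in [4.250000, 4.500000]

Step 3: midpoint = (4.250000 + 4.500000)/2 = 4.375000
  f(4.375000) = 6.740234
  f(mid) > 0, so root is in [4.250000, 4.375000]

Step 4: midpoint = (4.250000 + 4.375000)/2 = 4.312500
  f(4.312500) = 3.202393
  f(mid) > 0, so root is in [4.250000, 4.312500]

Step 5: midpoint = (4.250000 + 4.312500)/2 = 4.281250
  f(4.281250) = 1.471466
  f(mid) > 0, so root is in [4.250000, 4.281250]

midpoint = 4.281250


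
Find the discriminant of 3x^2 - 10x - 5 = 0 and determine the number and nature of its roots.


For ax^2 + bx + c = 0, discriminant D = b^2 - 4ac
Here a = 3, b = -10, c = -5
D = (-10)^2 - 4(3)(-5) = 100 + 60 = 160

D = 160 > 0 but not a perfect square
The equation has 2 distinct real irrational roots.

Discriminant = 160, 2 distinct real irrational roots


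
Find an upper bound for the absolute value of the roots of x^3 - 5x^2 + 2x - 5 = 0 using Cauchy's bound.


Cauchy's bound: all roots r satisfy |r| <= 1 + max(|a_i/a_n|) for i = 0,...,n-1
where a_n is the leading coefficient.

Coefficients: [1, -5, 2, -5]
Leading coefficient a_n = 1
Ratios |a_i/a_n|: 5, 2, 5
Maximum ratio: 5
Cauchy's bound: |r| <= 1 + 5 = 6

Upper bound = 6


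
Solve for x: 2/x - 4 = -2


Subtract -4 from both sides: 2/x = 2
Multiply both sides by x: 2 = 2 * x
Divide by 2: x = 1

x = 1


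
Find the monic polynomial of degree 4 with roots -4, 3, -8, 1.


A monic polynomial with roots -4, 3, -8, 1 is:
p(x) = (x + 4)(x - 3)(x + 8)(x - 1)
After multiplying by (x + 4): x + 4
After multiplying by (x - 3): x^2 + x - 12
After multiplying by (x + 8): x^3 + 9x^2 - 4x - 96
After multiplying by (x - 1): x^4 + 8x^3 - 13x^2 - 92x + 96

x^4 + 8x^3 - 13x^2 - 92x + 96


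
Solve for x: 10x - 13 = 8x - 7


Starting with: 10x - 13 = 8x - 7
Move all x terms to left: (10 - 8)x = -7 + 13
Simplify: 2x = 6
Divide both sides by 2: x = 3

x = 3


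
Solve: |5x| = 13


An absolute value equation |expr| = 13 gives two cases:
Case 1: 5x = 13
  5x = 13, so x = 13/5
Case 2: 5x = -13
  5x = -13, so x = -13/5

x = -13/5, x = 13/5


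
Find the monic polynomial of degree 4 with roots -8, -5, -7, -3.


A monic polynomial with roots -8, -5, -7, -3 is:
p(x) = (x + 8)(x + 5)(x + 7)(x + 3)
After multiplying by (x + 8): x + 8
After multiplying by (x + 5): x^2 + 13x + 40
After multiplying by (x + 7): x^3 + 20x^2 + 131x + 280
After multiplying by (x + 3): x^4 + 23x^3 + 191x^2 + 673x + 840

x^4 + 23x^3 + 191x^2 + 673x + 840


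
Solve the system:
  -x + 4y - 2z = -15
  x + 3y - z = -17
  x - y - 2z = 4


Using Cramer's rule. Expand each determinant along the first row.
D  = (-1)*[3*(-2) - (-1)*(-1)] - 4*[1*(-2) - (-1)*1] + (-2)*[1*(-1) - 3*1]
  = (-1)*(-7) - 4*(-1) + (-2)*(-4) = 19
Dx = (-15)*[3*(-2) - (-1)*(-1)] - 4*[(-17)*(-2) - (-1)*4] + (-2)*[(-17)*(-1) - 3*4]
  = (-15)*(-7) - 4*(38) + (-2)*(5) = -57
Dy = (-1)*[(-17)*(-2) - (-1)*4] - (-15)*[1*(-2) - (-1)*1] + (-2)*[1*4 - (-17)*1]
  = (-1)*(38) - (-15)*(-1) + (-2)*(21) = -95
Dz = (-1)*[3*4 - (-17)*(-1)] - 4*[1*4 - (-17)*1] + (-15)*[1*(-1) - 3*1]
  = (-1)*(-5) - 4*(21) + (-15)*(-4) = -19
x = Dx/D = -57/19 = -3, y = Dy/D = -95/19 = -5, z = Dz/D = -19/19 = -1
Check eq1: (-1)(-3) + (4)(-5) + (-2)(-1) = -15 = -15 ✓
Check eq2: (1)(-3) + (3)(-5) + (-1)(-1) = -17 = -17 ✓
Check eq3: (1)(-3) + (-1)(-5) + (-2)(-1) = 4 = 4 ✓

x = -3, y = -5, z = -1


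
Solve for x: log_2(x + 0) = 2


Convert to exponential form: x + 0 = 2^2 = 4
x = 4 - 0 = 4
Check: log_2(4 + 0) = log_2(4) = log_2(4) = 2 ✓

x = 4


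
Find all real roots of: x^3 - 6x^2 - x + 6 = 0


Let p(x) = x^3 - 6x^2 - x + 6. By the rational root theorem (leading coefficient 1), any rational root is an integer divisor of 6: try ±1, ±2, ... in turn.
Test x = 1: value = 0 ✓, so (x - 1) is a factor.
Synthetic division by (x - 1): bring down 1; 1(1) - 6 = -5; (-5)(1) - 1 = -6; (-6)(1) + 6 = 0 → quotient x^2 - 5x - 6, remainder 0.
Solve the quadratic x^2 - 5x - 6 = 0: discriminant = (-5)^2 - 4(1)(-6) = 25 + 24 = 49.
sqrt(49) = 7, so x = (5 ± 7)/2: x = 6 or x = -1.

x = -1, x = 1, x = 6


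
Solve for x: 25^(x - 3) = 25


Express both sides with the same base.
25 = 25^1
Since the bases match, equate exponents: x - 3 = 1
So x = 1 - (-3) = 4

x = 4


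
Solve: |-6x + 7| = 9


An absolute value equation |expr| = 9 gives two cases:
Case 1: -6x + 7 = 9
  -6x = 2, so x = -1/3
Case 2: -6x + 7 = -9
  -6x = -16, so x = 8/3

x = -1/3, x = 8/3


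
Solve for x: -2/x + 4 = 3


Subtract 4 from both sides: -2/x = -1
Multiply both sides by x: -2 = -1 * x
Divide by -1: x = 2

x = 2


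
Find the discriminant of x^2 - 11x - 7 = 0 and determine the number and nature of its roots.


For ax^2 + bx + c = 0, discriminant D = b^2 - 4ac
Here a = 1, b = -11, c = -7
D = (-11)^2 - 4(1)(-7) = 121 + 28 = 149

D = 149 > 0 but not a perfect square
The equation has 2 distinct real irrational roots.

Discriminant = 149, 2 distinct real irrational roots


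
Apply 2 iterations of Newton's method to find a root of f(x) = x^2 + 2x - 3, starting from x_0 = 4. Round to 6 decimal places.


Newton's method: x_(n+1) = x_n - f(x_n)/f'(x_n)
f(x) = x^2 + 2x - 3
f'(x) = 2x + 2

Iteration 1:
  f(4.000000) = 21.000000
  f'(4.000000) = 10.000000
  x_1 = 4.000000 - (21.000000)/(10.000000) = 1.900000

Iteration 2:
  f(1.900000) = 4.410000
  f'(1.900000) = 5.800000
  x_2 = 1.900000 - (4.410000)/(5.800000) = 1.139655

x_2 = 1.139655


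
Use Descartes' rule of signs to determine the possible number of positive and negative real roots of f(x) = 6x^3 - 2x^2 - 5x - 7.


Descartes' rule of signs:

For positive roots, count sign changes in f(x) = 6x^3 - 2x^2 - 5x - 7:
Signs of coefficients: +, -, -, -
Number of sign changes: 1
Possible positive real roots: 1

For negative roots, examine f(-x) = -6x^3 - 2x^2 + 5x - 7:
Signs of coefficients: -, -, +, -
Number of sign changes: 2
Possible negative real roots: 2, 0

Positive roots: 1; Negative roots: 2 or 0


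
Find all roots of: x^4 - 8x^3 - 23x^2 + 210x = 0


The constant term is 0, so x = 0 is a root. Factor out x:
  x^3 - 8x^2 - 23x + 210 = 0
Let p(x) = x^3 - 8x^2 - 23x + 210. By the rational root theorem (leading coefficient 1), any rational root is an integer divisor of 210: try ±1, ±2, ... in turn.
Test x = 1: value = 180 ≠ 0.
Test x = -1: value = 224 ≠ 0.
Test x = 2: value = 140 ≠ 0.
Test x = -2: value = 216 ≠ 0.
Test x = 3: value = 96 ≠ 0.
Test x = -3: value = 180 ≠ 0.
Test x = 5: value = 20 ≠ 0.
Test x = -5: value = 0 ✓, so (x + 5) is a factor.
Synthetic division by (x + 5): bring down 1; 1(-5) - 8 = -13; (-13)(-5) - 23 = 42; 42(-5) + 210 = 0 → quotient x^2 - 13x + 42, remainder 0.
Solve the quadratic x^2 - 13x + 42 = 0: discriminant = (-13)^2 - 4(1)(42) = 169 - 168 = 1.
sqrt(1) = 1, so x = (13 ± 1)/2: x = 7 or x = 6.
Collecting all roots found:

x = -5, x = 0, x = 6, x = 7


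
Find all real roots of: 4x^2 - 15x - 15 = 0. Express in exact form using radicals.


Using the quadratic formula: x = (-b ± sqrt(b^2 - 4ac)) / (2a)
Here a = 4, b = -15, c = -15
Discriminant = b^2 - 4ac = (-15)^2 - 4(4)(-15) = 225 + 240 = 465
Since discriminant = 465 > 0, there are two real roots.
x = (15 ± sqrt(465)) / 8
Numerically: x ≈ 4.5705 or x ≈ -0.8205

x = (15 + sqrt(465)) / 8 or x = (15 - sqrt(465)) / 8


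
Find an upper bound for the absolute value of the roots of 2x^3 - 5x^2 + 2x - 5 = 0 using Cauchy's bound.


Cauchy's bound: all roots r satisfy |r| <= 1 + max(|a_i/a_n|) for i = 0,...,n-1
where a_n is the leading coefficient.

Coefficients: [2, -5, 2, -5]
Leading coefficient a_n = 2
Ratios |a_i/a_n|: 5/2, 1, 5/2
Maximum ratio: 5/2
Cauchy's bound: |r| <= 1 + 5/2 = 7/2

Upper bound = 7/2


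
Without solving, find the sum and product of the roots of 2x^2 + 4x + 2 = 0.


By Vieta's formulas for ax^2 + bx + c = 0:
  Sum of roots = -b/a
  Product of roots = c/a

Here a = 2, b = 4, c = 2
Sum = -(4)/2 = -2
Product = 2/2 = 1

Sum = -2, Product = 1


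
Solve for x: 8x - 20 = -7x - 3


Starting with: 8x - 20 = -7x - 3
Move all x terms to left: (8 + 7)x = -3 + 20
Simplify: 15x = 17
Divide both sides by 15: x = 17/15

x = 17/15


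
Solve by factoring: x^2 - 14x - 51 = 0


We need two numbers that multiply to -51 and add to -14.
Those numbers are 3 and -17 (since 3 * (-17) = -51 and 3 + (-17) = -14).
So x^2 - 14x - 51 = (x + 3)(x - 17) = 0
Setting each factor to zero: x = -3 or x = 17

x = -3, x = 17


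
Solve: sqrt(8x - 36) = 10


Square both sides: 8x - 36 = 10^2 = 100
8x = 100 + 36 = 136
x = 17
Check: sqrt(8*17 - 36) = sqrt(100) = 10 ✓

x = 17


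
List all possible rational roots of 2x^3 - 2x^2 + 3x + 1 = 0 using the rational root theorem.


Rational root theorem: possible roots are ±p/q where:
  p divides the constant term (1): p ∈ {1}
  q divides the leading coefficient (2): q ∈ {1, 2}

All possible rational roots: -1, -1/2, 1/2, 1

-1, -1/2, 1/2, 1


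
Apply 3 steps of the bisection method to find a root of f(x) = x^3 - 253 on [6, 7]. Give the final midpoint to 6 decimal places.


f(x) = x^3 - 253
f(6) = -37 < 0
f(7) = 90 > 0

Step 1: midpoint = (6.000000 + 7.000000)/2 = 6.500000
  f(6.500000) = 21.625000
  f(mid) > 0, so root is in [6.000000, 6.500000]

Step 2: midpoint = (6.000000 + 6.500000)/2 = 6.250000
  f(6.250000) = -8.859375
  f(mid) < 0, so root is in [6.250000, 6.500000]

Step 3: midpoint = (6.250000 + 6.500000)/2 = 6.375000
  f(6.375000) = 6.083984
  f(mid) > 0, so root is in [6.250000, 6.375000]

midpoint = 6.375000


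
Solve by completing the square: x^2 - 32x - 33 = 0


Start: x^2 - 32x - 33 = 0
Move constant: x^2 - 32x = 33
Half of -32 is -16, squared is 256
Add 256 to both sides: x^2 - 32x + 256 = 289
(x - 16)^2 = 289
x - 16 = ±17
x = 16 + 17 = 33 or x = 16 - 17 = -1

x = -1, x = 33


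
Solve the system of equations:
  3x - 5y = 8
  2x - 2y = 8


Using Cramer's rule:
Determinant D = (3)(-2) - (2)(-5) = -6 + 10 = 4
Dx = (8)(-2) - (8)(-5) = -16 + 40 = 24
Dy = (3)(8) - (2)(8) = 24 - 16 = 8
x = Dx/D = 24/4 = 6
y = Dy/D = 8/4 = 2

x = 6, y = 2


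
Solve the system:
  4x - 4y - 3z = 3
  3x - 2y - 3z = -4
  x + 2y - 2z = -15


Using Cramer's rule. Expand each determinant along the first row.
D  = 4*[(-2)*(-2) - (-3)*2] - (-4)*[3*(-2) - (-3)*1] + (-3)*[3*2 - (-2)*1]
  = 4*(10) - (-4)*(-3) + (-3)*(8) = 4
Dx = 3*[(-2)*(-2) - (-3)*2] - (-4)*[(-4)*(-2) - (-3)*(-15)] + (-3)*[(-4)*2 - (-2)*(-15)]
  = 3*(10) - (-4)*(-37) + (-3)*(-38) = -4
Dy = 4*[(-4)*(-2) - (-3)*(-15)] - 3*[3*(-2) - (-3)*1] + (-3)*[3*(-15) - (-4)*1]
  = 4*(-37) - 3*(-3) + (-3)*(-41) = -16
Dz = 4*[(-2)*(-15) - (-4)*2] - (-4)*[3*(-15) - (-4)*1] + 3*[3*2 - (-2)*1]
  = 4*(38) - (-4)*(-41) + 3*(8) = 12
x = Dx/D = -4/4 = -1, y = Dy/D = -16/4 = -4, z = Dz/D = 12/4 = 3
Check eq1: (4)(-1) + (-4)(-4) + (-3)(3) = 3 = 3 ✓
Check eq2: (3)(-1) + (-2)(-4) + (-3)(3) = -4 = -4 ✓
Check eq3: (1)(-1) + (2)(-4) + (-2)(3) = -15 = -15 ✓

x = -1, y = -4, z = 3


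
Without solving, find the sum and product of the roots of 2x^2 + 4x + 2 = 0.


By Vieta's formulas for ax^2 + bx + c = 0:
  Sum of roots = -b/a
  Product of roots = c/a

Here a = 2, b = 4, c = 2
Sum = -(4)/2 = -2
Product = 2/2 = 1

Sum = -2, Product = 1


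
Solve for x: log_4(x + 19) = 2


Convert to exponential form: x + 19 = 4^2 = 16
x = 16 - 19 = -3
Check: log_4(-3 + 19) = log_4(16) = log_4(16) = 2 ✓

x = -3


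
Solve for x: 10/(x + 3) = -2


Multiply both sides by (x + 3): 10 = -2(x + 3)
Distribute: 10 = -2x - 6
-2x = 10 + 6 = 16
x = -8

x = -8


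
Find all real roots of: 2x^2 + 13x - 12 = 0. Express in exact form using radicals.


Using the quadratic formula: x = (-b ± sqrt(b^2 - 4ac)) / (2a)
Here a = 2, b = 13, c = -12
Discriminant = b^2 - 4ac = 13^2 - 4(2)(-12) = 169 + 96 = 265
Since discriminant = 265 > 0, there are two real roots.
x = (-13 ± sqrt(265)) / 4
Numerically: x ≈ 0.8197 or x ≈ -7.3197

x = (-13 + sqrt(265)) / 4 or x = (-13 - sqrt(265)) / 4
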